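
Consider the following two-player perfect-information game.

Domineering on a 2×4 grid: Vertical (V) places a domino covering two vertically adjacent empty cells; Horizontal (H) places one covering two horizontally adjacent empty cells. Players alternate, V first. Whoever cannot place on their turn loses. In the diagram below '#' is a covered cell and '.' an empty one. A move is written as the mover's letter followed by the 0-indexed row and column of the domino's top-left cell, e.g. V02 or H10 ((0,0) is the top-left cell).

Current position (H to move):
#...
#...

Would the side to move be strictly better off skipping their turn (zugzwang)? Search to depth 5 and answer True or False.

ply 1, H at #.../#... | H01=+1→###./#...*; H02=+1→#.##/#...; H11=+1→#.../###.; H12=+1→#.../#.##
ply 2, V at ###./#... | V03=-1→####/#..#*
ply 3, H at ####/#..# | H11=+1→####/####*
ply 4: ####/#### is terminal -1 (V); from #.../#... depth 5
suppose H passes — search the same position with V to move:
pass> ply 1, V at #.../#... | V01=-1→##../##..; V02=+1→#.#./#.#.*; V03=-1→#..#/#..#
pass> ply 2: #.#./#.#. is terminal -1 (H); from #.../#... depth 5
for H: play +1, pass -1

zugzwang(#.../#..., H) = False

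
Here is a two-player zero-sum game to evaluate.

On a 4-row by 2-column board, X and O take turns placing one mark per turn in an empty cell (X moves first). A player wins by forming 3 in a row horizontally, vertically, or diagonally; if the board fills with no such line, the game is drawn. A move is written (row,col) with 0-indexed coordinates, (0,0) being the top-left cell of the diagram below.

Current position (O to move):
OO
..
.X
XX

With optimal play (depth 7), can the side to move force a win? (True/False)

ply 1, O at OO/../.X/XX | (1,0)=-1→OO/O./.X/XX; (1,1)=+0→OO/.O/.X/XX*; (2,0)=-1→OO/../OX/XX
ply 2, X at OO/.O/.X/XX | (1,0)=+0→OO/XO/.X/XX*; (2,0)=+0→OO/.O/XX/XX
ply 3, O at OO/XO/.X/XX | (2,0)=+0→OO/XO/OX/XX*
ply 4: OO/XO/OX/XX is terminal +0 (X); from OO/../.X/XX depth 7

O winning at [OO/../.X/XX]: False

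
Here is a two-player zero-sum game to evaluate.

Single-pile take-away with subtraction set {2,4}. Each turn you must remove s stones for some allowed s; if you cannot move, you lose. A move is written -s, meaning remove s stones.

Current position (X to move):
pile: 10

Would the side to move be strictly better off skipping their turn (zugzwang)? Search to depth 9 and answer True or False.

p1 X@[10]: -2[8]-1 -4[6]+1*
p2 O@[6]: -2[4]-1* -4[2]-1
p3 X@[4]: -2[2]-1 -4[0]+1*
p4 O@[0] terminal -1; root [10] d9
if X skipped the turn, O would face:
~ p1 O@[10]: -2[8]-1 -4[6]+1*
~ p2 X@[6]: -2[4]-1* -4[2]-1
~ p3 O@[4]: -2[2]-1 -4[0]+1*
~ p4 X@[0] terminal -1; root [10] d9
compare (X): move=+1 vs pass=-1

zugzwang(10, X) = False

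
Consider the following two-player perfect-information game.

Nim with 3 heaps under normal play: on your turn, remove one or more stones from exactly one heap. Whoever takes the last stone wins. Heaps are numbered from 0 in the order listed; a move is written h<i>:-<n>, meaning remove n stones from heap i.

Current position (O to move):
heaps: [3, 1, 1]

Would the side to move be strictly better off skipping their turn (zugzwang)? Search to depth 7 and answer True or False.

ply 1, O at (3,1,1) | h0:-1=-1→(2,1,1); h0:-2=-1→(1,1,1); h0:-3=+1→(0,1,1)*; h1:-1=-1→(3,0,1); h2:-1=-1→(3,1,0)
ply 2, X at (0,1,1) | h1:-1=-1→(0,0,1)*; h2:-1=-1→(0,1,0)
ply 3, O at (0,0,1) | h2:-1=+1→(0,0,0)*
ply 4: (0,0,0) is terminal -1 (X); from (3,1,1) depth 7
if O skipped the turn, X would face:
~ ply 1, X at (3,1,1) | h0:-1=-1→(2,1,1); h0:-2=-1→(1,1,1); h0:-3=+1→(0,1,1)*; h1:-1=-1→(3,0,1); h2:-1=-1→(3,1,0)
~ ply 2, O at (0,1,1) | h1:-1=-1→(0,0,1)*; h2:-1=-1→(0,1,0)
~ ply 3, X at (0,0,1) | h2:-1=+1→(0,0,0)*
~ ply 4: (0,0,0) is terminal -1 (O); from (3,1,1) depth 7
compare (O): move=+1 vs pass=-1

zugzwang((3,1,1), O) = False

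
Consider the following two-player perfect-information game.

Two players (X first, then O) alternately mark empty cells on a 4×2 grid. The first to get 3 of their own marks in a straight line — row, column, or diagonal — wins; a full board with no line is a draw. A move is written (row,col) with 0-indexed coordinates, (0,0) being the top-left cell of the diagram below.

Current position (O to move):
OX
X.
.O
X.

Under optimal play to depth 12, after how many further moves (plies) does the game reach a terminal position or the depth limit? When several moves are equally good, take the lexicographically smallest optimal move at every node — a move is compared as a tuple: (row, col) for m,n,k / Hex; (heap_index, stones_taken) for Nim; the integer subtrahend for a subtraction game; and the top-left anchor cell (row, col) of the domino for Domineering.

PV length from [OX/X./.O/X.]: 3 plies

[OX/X./.O/X.] O move#1: (1,1):-1/OX/XO/.O/X., (2,0):+0/OX/X./OO/X.*, (3,1):-1/OX/X./.O/XO
[OX/X./OO/X.] X move#2: (1,1):+0/OX/XX/OO/X.*, (3,1):+0/OX/X./OO/XX
[OX/XX/OO/X.] O move#3: (3,1):+0/OX/XX/OO/XO*
[OX/XX/OO/XO] end (terminal +0, X#4); searched OX/X./.O/X. to 12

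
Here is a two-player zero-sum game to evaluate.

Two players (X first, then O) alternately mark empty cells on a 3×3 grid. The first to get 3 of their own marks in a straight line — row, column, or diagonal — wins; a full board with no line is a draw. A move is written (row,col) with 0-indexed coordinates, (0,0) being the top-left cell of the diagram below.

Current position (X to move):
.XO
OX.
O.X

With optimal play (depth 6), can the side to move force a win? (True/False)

X winning at [.XO/OX./O.X]: True

p1 X@[.XO/OX./O.X]: (0,0)[XXO/OX./O.X]+1* (1,2)[.XO/OXX/O.X]-1 (2,1)[.XO/OX./OXX]+1
p2 O@[XXO/OX./O.X] terminal -1; root [.XO/OX./O.X] d6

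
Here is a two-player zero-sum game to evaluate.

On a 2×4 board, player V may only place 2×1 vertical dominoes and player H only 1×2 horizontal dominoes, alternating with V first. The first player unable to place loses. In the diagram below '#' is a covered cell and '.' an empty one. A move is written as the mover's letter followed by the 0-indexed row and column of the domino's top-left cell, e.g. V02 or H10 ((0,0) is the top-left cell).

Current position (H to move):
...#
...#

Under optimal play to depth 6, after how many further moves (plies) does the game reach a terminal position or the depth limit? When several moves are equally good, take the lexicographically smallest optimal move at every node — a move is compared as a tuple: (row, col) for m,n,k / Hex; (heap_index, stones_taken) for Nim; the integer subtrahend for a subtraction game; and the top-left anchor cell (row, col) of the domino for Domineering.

PV length from [...#/...#]: 3 plies

p1 H@[...#/...#]: H00[##.#/...#]+1* H01[.###/...#]+1 H10[...#/##.#]+1 H11[...#/.###]+1
p2 V@[##.#/...#]: V02[####/..##]-1*
p3 H@[####/..##]: H10[####/####]+1*
p4 V@[####/####] terminal -1; root [...#/...#] d6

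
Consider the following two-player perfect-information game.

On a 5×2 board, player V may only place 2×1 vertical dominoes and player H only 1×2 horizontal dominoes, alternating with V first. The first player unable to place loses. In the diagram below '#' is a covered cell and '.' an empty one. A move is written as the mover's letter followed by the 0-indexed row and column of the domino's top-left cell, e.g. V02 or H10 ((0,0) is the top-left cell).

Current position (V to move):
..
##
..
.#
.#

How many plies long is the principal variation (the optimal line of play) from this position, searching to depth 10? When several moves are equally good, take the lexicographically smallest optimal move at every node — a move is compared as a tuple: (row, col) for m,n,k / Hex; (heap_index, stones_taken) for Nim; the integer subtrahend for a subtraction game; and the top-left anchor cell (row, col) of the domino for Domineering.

ply 1, V at ../##/../.#/.# | V20=-1→../##/#./##/.#*; V30=-1→../##/../##/##
ply 2, H at ../##/#./##/.# | H00=+1→##/##/#./##/.#*
ply 3: ##/##/#./##/.# is terminal -1 (V); from ../##/../.#/.# depth 10

PV length from [../##/../.#/.#]: 2 plies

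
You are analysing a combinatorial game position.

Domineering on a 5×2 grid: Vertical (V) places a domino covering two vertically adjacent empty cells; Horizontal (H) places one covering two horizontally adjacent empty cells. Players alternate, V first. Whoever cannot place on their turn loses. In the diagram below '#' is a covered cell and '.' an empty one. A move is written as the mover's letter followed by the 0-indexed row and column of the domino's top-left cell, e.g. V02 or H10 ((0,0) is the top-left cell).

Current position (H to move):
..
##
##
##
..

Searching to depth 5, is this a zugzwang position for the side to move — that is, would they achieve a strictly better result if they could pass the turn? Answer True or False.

zugzwang(../##/##/##/.., H) = False

[../##/##/##/..] H move#1: H00:+1/##/##/##/##/..*, H40:+1/../##/##/##/##
[##/##/##/##/..] end (terminal -1, V#2); searched ../##/##/##/.. to 5
if H skipped the turn, V would face:
~ [../##/##/##/..] end (terminal -1, V#1); searched ../##/##/##/.. to 5
compare (H): move=+1 vs pass=+1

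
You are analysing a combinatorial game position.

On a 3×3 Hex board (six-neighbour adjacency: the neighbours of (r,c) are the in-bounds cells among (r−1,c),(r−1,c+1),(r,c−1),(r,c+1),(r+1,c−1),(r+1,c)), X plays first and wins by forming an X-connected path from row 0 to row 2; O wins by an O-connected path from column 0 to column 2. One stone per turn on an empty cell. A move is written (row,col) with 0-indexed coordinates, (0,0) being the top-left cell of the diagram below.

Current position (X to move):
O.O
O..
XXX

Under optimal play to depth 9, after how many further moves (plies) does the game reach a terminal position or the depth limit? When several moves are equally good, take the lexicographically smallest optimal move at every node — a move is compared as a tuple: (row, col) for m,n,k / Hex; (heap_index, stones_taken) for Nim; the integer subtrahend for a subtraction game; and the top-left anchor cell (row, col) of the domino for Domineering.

[O.O/O../XXX] X move#1: (0,1):-1/OXO/O../XXX*, (1,1):-1/O.O/OX./XXX, (1,2):-1/O.O/O.X/XXX
[OXO/O../XXX] O move#2: (1,1):+1/OXO/OO./XXX*, (1,2):-1/OXO/O.O/XXX
[OXO/OO./XXX] end (terminal -1, X#3); searched O.O/O../XXX to 9

PV length from [O.O/O../XXX]: 2 plies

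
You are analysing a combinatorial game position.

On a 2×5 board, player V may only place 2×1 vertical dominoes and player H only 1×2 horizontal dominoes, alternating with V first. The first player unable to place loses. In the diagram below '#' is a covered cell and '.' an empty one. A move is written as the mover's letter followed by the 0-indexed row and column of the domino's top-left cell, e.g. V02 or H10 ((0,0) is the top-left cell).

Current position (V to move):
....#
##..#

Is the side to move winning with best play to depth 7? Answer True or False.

ply 1, V at ....#/##..# | V02=+1→..#.#/###.#*; V03=-1→...##/##.##
ply 2, H at ..#.#/###.# | H00=-1→###.#/###.#*
ply 3, V at ###.#/###.# | V03=+1→#####/#####*
ply 4: #####/##### is terminal -1 (H); from ....#/##..# depth 7

V winning at [....#/##..#]: True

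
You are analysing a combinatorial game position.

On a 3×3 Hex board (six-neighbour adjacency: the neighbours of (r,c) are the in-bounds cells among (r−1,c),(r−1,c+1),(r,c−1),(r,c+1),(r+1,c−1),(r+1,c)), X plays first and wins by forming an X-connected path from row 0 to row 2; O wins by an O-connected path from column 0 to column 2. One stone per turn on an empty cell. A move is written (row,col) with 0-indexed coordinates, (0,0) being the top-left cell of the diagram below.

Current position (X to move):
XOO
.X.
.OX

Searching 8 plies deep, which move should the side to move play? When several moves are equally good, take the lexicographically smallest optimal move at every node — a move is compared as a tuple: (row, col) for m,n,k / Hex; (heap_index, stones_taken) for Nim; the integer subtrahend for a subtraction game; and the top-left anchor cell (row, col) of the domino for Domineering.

[XOO/.X./.OX] X move#1: (1,0):+1/XOO/XX./.OX*, (1,2):-1/XOO/.XX/.OX, (2,0):-1/XOO/.X./XOX
[XOO/XX./.OX] O move#2: (1,2):-1/XOO/XXO/.OX*, (2,0):-1/XOO/XX./OOX
[XOO/XXO/.OX] X move#3: (2,0):+1/XOO/XXO/XOX*
[XOO/XXO/XOX] end (terminal -1, O#4); searched XOO/.X./.OX to 8

X's best at [XOO/.X./.OX]: (1,0)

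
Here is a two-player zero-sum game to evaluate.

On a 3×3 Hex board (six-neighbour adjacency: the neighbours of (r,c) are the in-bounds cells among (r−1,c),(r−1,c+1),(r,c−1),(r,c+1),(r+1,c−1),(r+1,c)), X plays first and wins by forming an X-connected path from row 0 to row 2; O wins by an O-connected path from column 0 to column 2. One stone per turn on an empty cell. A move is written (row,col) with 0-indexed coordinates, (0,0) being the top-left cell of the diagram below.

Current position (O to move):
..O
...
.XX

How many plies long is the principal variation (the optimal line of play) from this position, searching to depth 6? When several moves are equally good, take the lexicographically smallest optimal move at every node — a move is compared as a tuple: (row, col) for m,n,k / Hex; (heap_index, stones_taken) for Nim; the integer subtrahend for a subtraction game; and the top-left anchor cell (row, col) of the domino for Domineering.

PV length from [..O/.../.XX]: 5 plies

ply 1, O at ..O/.../.XX | (0,0)=+1→O.O/.../.XX*; (0,1)=+1→.OO/.../.XX; (1,0)=+1→..O/O../.XX; (1,1)=+1→..O/.O./.XX; (1,2)=-1→..O/..O/.XX; (2,0)=+1→..O/.../OXX
ply 2, X at O.O/.../.XX | (0,1)=-1→OXO/.../.XX*; (1,0)=-1→O.O/X../.XX; (1,1)=-1→O.O/.X./.XX; (1,2)=-1→O.O/..X/.XX; (2,0)=-1→O.O/.../XXX
ply 3, O at OXO/.../.XX | (1,0)=-1→OXO/O../.XX; (1,1)=+1→OXO/.O./.XX*; (1,2)=-1→OXO/..O/.XX; (2,0)=-1→OXO/.../OXX
ply 4, X at OXO/.O./.XX | (1,0)=-1→OXO/XO./.XX*; (1,2)=-1→OXO/.OX/.XX; (2,0)=-1→OXO/.O./XXX
ply 5, O at OXO/XO./.XX | (1,2)=-1→OXO/XOO/.XX; (2,0)=+1→OXO/XO./OXX*
ply 6: OXO/XO./OXX is terminal -1 (X); from ..O/.../.XX depth 6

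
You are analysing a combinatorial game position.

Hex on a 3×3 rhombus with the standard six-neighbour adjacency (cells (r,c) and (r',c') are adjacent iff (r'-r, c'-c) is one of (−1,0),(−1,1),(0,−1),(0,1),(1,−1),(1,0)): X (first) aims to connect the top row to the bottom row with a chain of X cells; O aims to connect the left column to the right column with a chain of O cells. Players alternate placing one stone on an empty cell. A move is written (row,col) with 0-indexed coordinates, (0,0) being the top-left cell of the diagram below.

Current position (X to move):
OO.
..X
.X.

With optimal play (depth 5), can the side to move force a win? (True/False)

p1 X@[OO./..X/.X.]: (0,2)[OOX/..X/.X.]+1* (1,0)[OO./X.X/.X.]-1 (1,1)[OO./.XX/.X.]-1 (2,0)[OO./..X/XX.]-1 (2,2)[OO./..X/.XX]-1
p2 O@[OOX/..X/.X.] terminal -1; root [OO./..X/.X.] d5

X winning at [OO./..X/.X.]: True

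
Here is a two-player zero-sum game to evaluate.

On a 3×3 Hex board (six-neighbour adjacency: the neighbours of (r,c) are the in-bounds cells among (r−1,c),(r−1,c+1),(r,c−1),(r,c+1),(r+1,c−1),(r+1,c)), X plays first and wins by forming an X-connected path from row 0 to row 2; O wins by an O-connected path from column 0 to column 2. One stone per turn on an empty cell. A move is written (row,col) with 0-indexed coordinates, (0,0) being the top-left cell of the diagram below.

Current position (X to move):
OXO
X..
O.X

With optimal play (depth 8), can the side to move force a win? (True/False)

ply 1, X at OXO/X../O.X | (1,1)=+1→OXO/XX./O.X*; (1,2)=-1→OXO/X.X/O.X; (2,1)=-1→OXO/X../OXX
ply 2, O at OXO/XX./O.X | (1,2)=-1→OXO/XXO/O.X*; (2,1)=-1→OXO/XX./OOX
ply 3, X at OXO/XXO/O.X | (2,1)=+1→OXO/XXO/OXX*
ply 4: OXO/XXO/OXX is terminal -1 (O); from OXO/X../O.X depth 8

X winning at [OXO/X../O.X]: True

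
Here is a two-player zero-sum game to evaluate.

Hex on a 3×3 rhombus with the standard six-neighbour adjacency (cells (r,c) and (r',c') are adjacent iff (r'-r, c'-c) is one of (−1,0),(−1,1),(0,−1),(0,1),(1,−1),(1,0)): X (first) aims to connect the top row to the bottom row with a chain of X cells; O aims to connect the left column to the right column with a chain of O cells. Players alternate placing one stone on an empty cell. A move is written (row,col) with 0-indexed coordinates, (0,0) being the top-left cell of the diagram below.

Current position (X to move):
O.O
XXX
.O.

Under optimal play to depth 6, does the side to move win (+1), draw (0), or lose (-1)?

value(O.O/XXX/.O., X) = +1

[O.O/XXX/.O.] X move#1: (0,1):+1/OXO/XXX/.O.*, (2,0):-1/O.O/XXX/XO., (2,2):-1/O.O/XXX/.OX
[OXO/XXX/.O.] O move#2: (2,0):-1/OXO/XXX/OO.*, (2,2):-1/OXO/XXX/.OO
[OXO/XXX/OO.] X move#3: (2,2):+1/OXO/XXX/OOX*
[OXO/XXX/OOX] end (terminal -1, O#4); searched O.O/XXX/.O. to 6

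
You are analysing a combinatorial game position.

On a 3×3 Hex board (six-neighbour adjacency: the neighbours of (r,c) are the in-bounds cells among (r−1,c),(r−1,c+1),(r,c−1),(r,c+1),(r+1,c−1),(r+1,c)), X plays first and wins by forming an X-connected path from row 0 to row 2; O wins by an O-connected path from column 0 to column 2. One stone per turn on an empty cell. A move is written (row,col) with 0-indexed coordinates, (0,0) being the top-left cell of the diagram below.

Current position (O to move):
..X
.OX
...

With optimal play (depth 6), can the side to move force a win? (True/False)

p1 O@[..X/.OX/...]: (0,0)[O.X/.OX/...]-1* (0,1)[.OX/.OX/...]-1 (1,0)[..X/OOX/...]-1 (2,0)[..X/.OX/O..]-1 (2,1)[..X/.OX/.O.]-1 (2,2)[..X/.OX/..O]-1
p2 X@[O.X/.OX/...]: (0,1)[OXX/.OX/...]+1* (1,0)[O.X/XOX/...]+1 (2,0)[O.X/.OX/X..]+1 (2,1)[O.X/.OX/.X.]+1 (2,2)[O.X/.OX/..X]+1
p3 O@[OXX/.OX/...]: (1,0)[OXX/OOX/...]-1* (2,0)[OXX/.OX/O..]-1 (2,1)[OXX/.OX/.O.]-1 (2,2)[OXX/.OX/..O]-1
p4 X@[OXX/OOX/...]: (2,0)[OXX/OOX/X..]+1* (2,1)[OXX/OOX/.X.]+1 (2,2)[OXX/OOX/..X]+1
p5 O@[OXX/OOX/X..]: (2,1)[OXX/OOX/XO.]-1* (2,2)[OXX/OOX/X.O]-1
p6 X@[OXX/OOX/XO.]: (2,2)[OXX/OOX/XOX]+1*
p7 O@[OXX/OOX/XOX] terminal -1; root [..X/.OX/...] d6

O winning at [..X/.OX/...]: False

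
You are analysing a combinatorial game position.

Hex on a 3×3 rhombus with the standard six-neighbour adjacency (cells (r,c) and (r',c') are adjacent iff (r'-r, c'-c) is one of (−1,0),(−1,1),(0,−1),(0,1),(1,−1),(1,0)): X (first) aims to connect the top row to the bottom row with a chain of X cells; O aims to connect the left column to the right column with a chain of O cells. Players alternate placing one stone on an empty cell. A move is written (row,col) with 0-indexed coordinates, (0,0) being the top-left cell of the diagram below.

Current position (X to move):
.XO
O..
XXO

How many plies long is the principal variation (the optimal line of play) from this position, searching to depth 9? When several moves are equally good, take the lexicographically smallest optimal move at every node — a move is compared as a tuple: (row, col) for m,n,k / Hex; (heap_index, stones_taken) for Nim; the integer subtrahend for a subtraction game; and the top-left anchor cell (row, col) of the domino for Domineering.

PV length from [.XO/O../XXO]: 1 ply

ply 1, X at .XO/O../XXO | (0,0)=-1→XXO/O../XXO; (1,1)=+1→.XO/OX./XXO*; (1,2)=-1→.XO/O.X/XXO
ply 2: .XO/OX./XXO is terminal -1 (O); from .XO/O../XXO depth 9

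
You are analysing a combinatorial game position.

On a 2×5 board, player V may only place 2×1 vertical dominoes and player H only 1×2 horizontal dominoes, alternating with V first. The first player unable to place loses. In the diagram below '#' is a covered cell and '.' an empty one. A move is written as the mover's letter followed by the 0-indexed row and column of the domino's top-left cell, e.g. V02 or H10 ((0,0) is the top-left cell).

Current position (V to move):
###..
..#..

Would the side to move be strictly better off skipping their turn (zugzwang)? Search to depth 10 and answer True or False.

zugzwang(###../..#.., V) = False

ply 1, V at ###../..#.. | V03=+1→####./..##.*; V04=+1→###.#/..#.#
ply 2, H at ####./..##. | H10=-1→####./####.*
ply 3, V at ####./####. | V04=+1→#####/#####*
ply 4: #####/##### is terminal -1 (H); from ###../..#.. depth 10
pass branch (H moves first from the same position):
  | ply 1, H at ###../..#.. | H03=+1→#####/..#..*; H10=-1→###../###..; H13=+1→###../..###
  | ply 2: #####/..#.. is terminal -1 (V); from ###../..#.. depth 10
V moving scores +1; V passing scores -1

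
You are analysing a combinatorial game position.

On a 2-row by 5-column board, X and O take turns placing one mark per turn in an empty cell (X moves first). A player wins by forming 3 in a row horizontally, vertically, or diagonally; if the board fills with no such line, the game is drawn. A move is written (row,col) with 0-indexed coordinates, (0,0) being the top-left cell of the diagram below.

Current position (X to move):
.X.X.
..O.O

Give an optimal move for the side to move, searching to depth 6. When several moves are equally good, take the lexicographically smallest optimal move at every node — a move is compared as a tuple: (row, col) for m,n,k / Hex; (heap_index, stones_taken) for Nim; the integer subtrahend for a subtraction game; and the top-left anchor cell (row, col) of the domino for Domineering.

X's best at [.X.X./..O.O]: (0,2)

p1 X@[.X.X./..O.O]: (0,0)[XX.X./..O.O]-1 (0,2)[.XXX./..O.O]+1* (0,4)[.X.XX/..O.O]-1 (1,0)[.X.X./X.O.O]-1 (1,1)[.X.X./.XO.O]-1 (1,3)[.X.X./..OXO]+0
p2 O@[.XXX./..O.O] terminal -1; root [.X.X./..O.O] d6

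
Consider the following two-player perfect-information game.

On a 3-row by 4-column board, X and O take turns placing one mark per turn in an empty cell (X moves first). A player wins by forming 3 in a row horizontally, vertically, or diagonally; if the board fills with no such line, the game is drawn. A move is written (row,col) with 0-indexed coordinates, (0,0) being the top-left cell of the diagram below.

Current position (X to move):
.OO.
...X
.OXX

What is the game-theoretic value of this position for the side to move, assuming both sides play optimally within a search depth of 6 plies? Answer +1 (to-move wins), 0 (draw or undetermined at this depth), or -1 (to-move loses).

value(.OO./...X/.OXX, X) = +1

ply 1, X at .OO./...X/.OXX | (0,0)=-1→XOO./...X/.OXX; (0,3)=+1→.OOX/...X/.OXX*; (1,0)=-1→.OO./X..X/.OXX; (1,1)=-1→.OO./.X.X/.OXX; (1,2)=-1→.OO./..XX/.OXX; (2,0)=-1→.OO./...X/XOXX
ply 2: .OOX/...X/.OXX is terminal -1 (O); from .OO./...X/.OXX depth 6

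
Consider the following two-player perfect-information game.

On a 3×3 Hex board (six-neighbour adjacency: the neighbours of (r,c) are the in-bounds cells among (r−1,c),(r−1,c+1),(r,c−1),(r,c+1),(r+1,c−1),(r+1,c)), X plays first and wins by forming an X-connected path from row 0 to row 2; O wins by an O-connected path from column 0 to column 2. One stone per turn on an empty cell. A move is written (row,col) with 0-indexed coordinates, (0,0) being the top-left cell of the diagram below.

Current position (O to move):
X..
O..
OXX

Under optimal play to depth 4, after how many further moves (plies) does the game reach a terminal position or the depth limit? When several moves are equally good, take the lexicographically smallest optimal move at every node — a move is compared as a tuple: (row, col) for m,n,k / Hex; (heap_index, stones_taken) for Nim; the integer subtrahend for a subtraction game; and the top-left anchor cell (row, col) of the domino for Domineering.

PV length from [X../O../OXX]: 3 plies

p1 O@[X../O../OXX]: (0,1)[XO./O../OXX]-1 (0,2)[X.O/O../OXX]+1* (1,1)[X../OO./OXX]+1 (1,2)[X../O.O/OXX]-1
p2 X@[X.O/O../OXX]: (0,1)[XXO/O../OXX]-1* (1,1)[X.O/OX./OXX]-1 (1,2)[X.O/O.X/OXX]-1
p3 O@[XXO/O../OXX]: (1,1)[XXO/OO./OXX]+1* (1,2)[XXO/O.O/OXX]-1
p4 X@[XXO/OO./OXX] terminal -1; root [X../O../OXX] d4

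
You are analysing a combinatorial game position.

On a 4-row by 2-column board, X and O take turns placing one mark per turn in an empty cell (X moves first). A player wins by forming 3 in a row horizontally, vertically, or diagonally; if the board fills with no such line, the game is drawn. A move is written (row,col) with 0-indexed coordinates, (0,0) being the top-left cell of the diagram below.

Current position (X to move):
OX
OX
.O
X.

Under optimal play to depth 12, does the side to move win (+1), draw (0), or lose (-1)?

ply 1, X at OX/OX/.O/X. | (2,0)=+0→OX/OX/XO/X.*; (3,1)=-1→OX/OX/.O/XX
ply 2, O at OX/OX/XO/X. | (3,1)=+0→OX/OX/XO/XO*
ply 3: OX/OX/XO/XO is terminal +0 (X); from OX/OX/.O/X. depth 12

value(OX/OX/.O/X., X) = 0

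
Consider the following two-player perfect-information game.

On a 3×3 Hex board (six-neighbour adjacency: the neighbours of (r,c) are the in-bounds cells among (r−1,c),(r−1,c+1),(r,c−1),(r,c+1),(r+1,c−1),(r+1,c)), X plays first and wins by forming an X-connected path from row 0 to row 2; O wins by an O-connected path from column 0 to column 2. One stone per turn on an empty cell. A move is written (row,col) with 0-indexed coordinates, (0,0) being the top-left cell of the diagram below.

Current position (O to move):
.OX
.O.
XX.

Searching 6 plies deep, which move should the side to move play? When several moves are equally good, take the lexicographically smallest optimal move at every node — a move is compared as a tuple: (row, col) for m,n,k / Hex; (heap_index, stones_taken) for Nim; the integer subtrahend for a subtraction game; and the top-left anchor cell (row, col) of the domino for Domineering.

ply 1, O at .OX/.O./XX. | (0,0)=-1→OOX/.O./XX.; (1,0)=-1→.OX/OO./XX.; (1,2)=+1→.OX/.OO/XX.*; (2,2)=-1→.OX/.O./XXO
ply 2, X at .OX/.OO/XX. | (0,0)=-1→XOX/.OO/XX.*; (1,0)=-1→.OX/XOO/XX.; (2,2)=-1→.OX/.OO/XXX
ply 3, O at XOX/.OO/XX. | (1,0)=+1→XOX/OOO/XX.*; (2,2)=-1→XOX/.OO/XXO
ply 4: XOX/OOO/XX. is terminal -1 (X); from .OX/.O./XX. depth 6

O's best at [.OX/.O./XX.]: (1,2)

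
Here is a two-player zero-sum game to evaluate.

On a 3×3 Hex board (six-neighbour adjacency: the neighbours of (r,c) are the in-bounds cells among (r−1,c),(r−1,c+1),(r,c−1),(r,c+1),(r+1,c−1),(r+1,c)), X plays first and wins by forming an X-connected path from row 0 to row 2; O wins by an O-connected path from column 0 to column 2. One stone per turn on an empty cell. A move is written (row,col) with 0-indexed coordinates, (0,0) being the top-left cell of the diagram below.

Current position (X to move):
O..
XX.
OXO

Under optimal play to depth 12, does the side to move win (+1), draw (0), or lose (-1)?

value(O../XX./OXO, X) = +1

ply 1, X at O../XX./OXO | (0,1)=+1→OX./XX./OXO*; (0,2)=+1→O.X/XX./OXO; (1,2)=+1→O../XXX/OXO
ply 2: OX./XX./OXO is terminal -1 (O); from O../XX./OXO depth 12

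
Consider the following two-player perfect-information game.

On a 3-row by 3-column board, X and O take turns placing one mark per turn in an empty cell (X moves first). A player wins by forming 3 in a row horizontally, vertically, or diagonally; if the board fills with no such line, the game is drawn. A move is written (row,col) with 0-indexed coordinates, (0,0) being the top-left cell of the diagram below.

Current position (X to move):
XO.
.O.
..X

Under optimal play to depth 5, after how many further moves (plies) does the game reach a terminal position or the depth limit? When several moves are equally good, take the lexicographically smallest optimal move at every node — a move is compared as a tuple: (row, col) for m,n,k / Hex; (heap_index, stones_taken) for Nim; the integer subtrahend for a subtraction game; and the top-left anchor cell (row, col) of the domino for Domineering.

ply 1, X at XO./.O./..X | (0,2)=-1→XOX/.O./..X; (1,0)=-1→XO./XO./..X; (1,2)=-1→XO./.OX/..X; (2,0)=-1→XO./.O./X.X; (2,1)=+0→XO./.O./.XX*
ply 2, O at XO./.O./.XX | (0,2)=-1→XOO/.O./.XX; (1,0)=-1→XO./OO./.XX; (1,2)=-1→XO./.OO/.XX; (2,0)=+0→XO./.O./OXX*
ply 3, X at XO./.O./OXX | (0,2)=+0→XOX/.O./OXX*; (1,0)=-1→XO./XO./OXX; (1,2)=-1→XO./.OX/OXX
ply 4, O at XOX/.O./OXX | (1,0)=-1→XOX/OO./OXX; (1,2)=+0→XOX/.OO/OXX*
ply 5, X at XOX/.OO/OXX | (1,0)=+0→XOX/XOO/OXX*
ply 6: XOX/XOO/OXX is terminal +0 (O); from XO./.O./..X depth 5

PV length from [XO./.O./..X]: 5 plies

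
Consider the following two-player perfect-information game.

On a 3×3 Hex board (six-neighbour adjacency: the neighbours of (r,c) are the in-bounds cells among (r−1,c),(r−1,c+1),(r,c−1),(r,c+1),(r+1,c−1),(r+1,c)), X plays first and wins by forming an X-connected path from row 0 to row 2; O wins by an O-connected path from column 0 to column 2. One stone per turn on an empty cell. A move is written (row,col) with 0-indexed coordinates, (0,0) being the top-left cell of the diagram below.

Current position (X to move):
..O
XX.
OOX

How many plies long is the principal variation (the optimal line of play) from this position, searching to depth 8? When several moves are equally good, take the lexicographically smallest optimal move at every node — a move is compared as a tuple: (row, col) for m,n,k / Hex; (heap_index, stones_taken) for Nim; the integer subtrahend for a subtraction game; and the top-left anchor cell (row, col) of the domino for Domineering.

PV length from [..O/XX./OOX]: 3 plies

ply 1, X at ..O/XX./OOX | (0,0)=-1→X.O/XX./OOX; (0,1)=-1→.XO/XX./OOX; (1,2)=+1→..O/XXX/OOX*
ply 2, O at ..O/XXX/OOX | (0,0)=-1→O.O/XXX/OOX*; (0,1)=-1→.OO/XXX/OOX
ply 3, X at O.O/XXX/OOX | (0,1)=+1→OXO/XXX/OOX*
ply 4: OXO/XXX/OOX is terminal -1 (O); from ..O/XX./OOX depth 8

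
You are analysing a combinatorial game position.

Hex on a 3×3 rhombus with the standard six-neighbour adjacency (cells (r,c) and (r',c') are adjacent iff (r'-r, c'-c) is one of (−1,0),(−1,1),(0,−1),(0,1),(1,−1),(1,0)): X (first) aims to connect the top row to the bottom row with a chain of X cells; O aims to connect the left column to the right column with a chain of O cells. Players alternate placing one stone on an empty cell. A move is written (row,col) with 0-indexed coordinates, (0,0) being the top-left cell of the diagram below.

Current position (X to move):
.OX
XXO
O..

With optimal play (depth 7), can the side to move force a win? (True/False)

[.OX/XXO/O..] X move#1: (0,0):-1/XOX/XXO/O.., (2,1):+1/.OX/XXO/OX.*, (2,2):-1/.OX/XXO/O.X
[.OX/XXO/OX.] end (terminal -1, O#2); searched .OX/XXO/O.. to 7

X winning at [.OX/XXO/O..]: True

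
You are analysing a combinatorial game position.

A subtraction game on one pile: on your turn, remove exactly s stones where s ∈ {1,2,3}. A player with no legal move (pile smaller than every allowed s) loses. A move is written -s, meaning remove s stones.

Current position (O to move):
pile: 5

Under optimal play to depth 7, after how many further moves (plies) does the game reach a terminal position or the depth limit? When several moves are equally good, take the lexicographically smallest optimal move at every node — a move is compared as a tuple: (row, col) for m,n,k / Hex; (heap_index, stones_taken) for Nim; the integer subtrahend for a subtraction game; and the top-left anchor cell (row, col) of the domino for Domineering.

PV length from [5]: 3 plies

ply 1, O at 5 | -1=+1→4*; -2=-1→3; -3=-1→2
ply 2, X at 4 | -1=-1→3*; -2=-1→2; -3=-1→1
ply 3, O at 3 | -1=-1→2; -2=-1→1; -3=+1→0*
ply 4: 0 is terminal -1 (X); from 5 depth 7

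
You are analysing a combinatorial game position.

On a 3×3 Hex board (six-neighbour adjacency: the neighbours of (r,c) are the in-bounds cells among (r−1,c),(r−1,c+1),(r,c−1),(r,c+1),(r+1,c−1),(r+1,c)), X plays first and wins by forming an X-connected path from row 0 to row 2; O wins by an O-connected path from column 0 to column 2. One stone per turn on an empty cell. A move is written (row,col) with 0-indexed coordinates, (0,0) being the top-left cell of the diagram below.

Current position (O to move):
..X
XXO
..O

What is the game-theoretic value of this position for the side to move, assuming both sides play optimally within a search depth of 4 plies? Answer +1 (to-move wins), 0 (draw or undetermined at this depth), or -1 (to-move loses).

[..X/XXO/..O] O move#1: (0,0):-1/O.X/XXO/..O*, (0,1):-1/.OX/XXO/..O, (2,0):-1/..X/XXO/O.O, (2,1):-1/..X/XXO/.OO
[O.X/XXO/..O] X move#2: (0,1):+1/OXX/XXO/..O*, (2,0):+1/O.X/XXO/X.O, (2,1):+1/O.X/XXO/.XO
[OXX/XXO/..O] O move#3: (2,0):-1/OXX/XXO/O.O*, (2,1):-1/OXX/XXO/.OO
[OXX/XXO/O.O] X move#4: (2,1):+1/OXX/XXO/OXO*
[OXX/XXO/OXO] end (terminal -1, O#5); searched ..X/XXO/..O to 4

value(..X/XXO/..O, O) = -1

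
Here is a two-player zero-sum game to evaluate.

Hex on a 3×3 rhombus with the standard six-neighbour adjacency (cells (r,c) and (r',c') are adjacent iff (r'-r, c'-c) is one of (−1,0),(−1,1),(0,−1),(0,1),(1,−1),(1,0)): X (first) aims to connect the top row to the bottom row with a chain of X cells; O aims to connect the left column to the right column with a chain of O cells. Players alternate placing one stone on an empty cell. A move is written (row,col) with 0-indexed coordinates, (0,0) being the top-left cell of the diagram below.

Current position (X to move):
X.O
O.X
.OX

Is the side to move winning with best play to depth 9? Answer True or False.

ply 1, X at X.O/O.X/.OX | (0,1)=-1→XXO/O.X/.OX*; (1,1)=-1→X.O/OXX/.OX; (2,0)=-1→X.O/O.X/XOX
ply 2, O at XXO/O.X/.OX | (1,1)=+1→XXO/OOX/.OX*; (2,0)=-1→XXO/O.X/OOX
ply 3: XXO/OOX/.OX is terminal -1 (X); from X.O/O.X/.OX depth 9

X winning at [X.O/O.X/.OX]: False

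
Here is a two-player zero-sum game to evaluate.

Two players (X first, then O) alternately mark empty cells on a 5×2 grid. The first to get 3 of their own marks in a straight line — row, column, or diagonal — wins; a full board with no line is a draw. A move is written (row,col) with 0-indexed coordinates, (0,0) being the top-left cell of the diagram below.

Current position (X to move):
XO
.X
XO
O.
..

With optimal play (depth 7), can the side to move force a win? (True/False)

X winning at [XO/.X/XO/O./..]: True

[XO/.X/XO/O./..] X move#1: (1,0):+1/XO/XX/XO/O./..*, (3,1):+0/XO/.X/XO/OX/.., (4,0):+0/XO/.X/XO/O./X., (4,1):+0/XO/.X/XO/O./.X
[XO/XX/XO/O./..] end (terminal -1, O#2); searched XO/.X/XO/O./.. to 7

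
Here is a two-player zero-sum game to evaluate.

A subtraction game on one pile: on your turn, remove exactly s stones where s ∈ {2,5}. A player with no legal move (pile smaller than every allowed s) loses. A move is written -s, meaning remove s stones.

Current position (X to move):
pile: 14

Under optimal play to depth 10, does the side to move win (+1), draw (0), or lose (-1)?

p1 X@[14]: -2[12]-1* -5[9]-1
p2 O@[12]: -2[10]-1 -5[7]+1*
p3 X@[7]: -2[5]-1* -5[2]-1
p4 O@[5]: -2[3]-1 -5[0]+1*
p5 X@[0] terminal -1; root [14] d10

value(14, X) = -1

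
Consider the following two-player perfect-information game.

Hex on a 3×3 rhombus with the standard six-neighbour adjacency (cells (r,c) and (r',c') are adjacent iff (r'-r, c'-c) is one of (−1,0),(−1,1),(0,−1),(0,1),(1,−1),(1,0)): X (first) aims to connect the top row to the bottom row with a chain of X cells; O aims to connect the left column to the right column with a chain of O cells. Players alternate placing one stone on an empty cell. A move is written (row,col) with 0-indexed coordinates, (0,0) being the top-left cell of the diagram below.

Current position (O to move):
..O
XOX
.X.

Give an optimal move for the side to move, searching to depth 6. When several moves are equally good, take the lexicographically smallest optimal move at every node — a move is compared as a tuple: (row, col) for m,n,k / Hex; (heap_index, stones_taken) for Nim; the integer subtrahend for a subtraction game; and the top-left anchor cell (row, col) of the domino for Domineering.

ply 1, O at ..O/XOX/.X. | (0,0)=+1→O.O/XOX/.X.*; (0,1)=+1→.OO/XOX/.X.; (2,0)=+1→..O/XOX/OX.; (2,2)=-1→..O/XOX/.XO
ply 2, X at O.O/XOX/.X. | (0,1)=-1→OXO/XOX/.X.*; (2,0)=-1→O.O/XOX/XX.; (2,2)=-1→O.O/XOX/.XX
ply 3, O at OXO/XOX/.X. | (2,0)=+1→OXO/XOX/OX.*; (2,2)=-1→OXO/XOX/.XO
ply 4: OXO/XOX/OX. is terminal -1 (X); from ..O/XOX/.X. depth 6

O's best at [..O/XOX/.X.]: (0,0)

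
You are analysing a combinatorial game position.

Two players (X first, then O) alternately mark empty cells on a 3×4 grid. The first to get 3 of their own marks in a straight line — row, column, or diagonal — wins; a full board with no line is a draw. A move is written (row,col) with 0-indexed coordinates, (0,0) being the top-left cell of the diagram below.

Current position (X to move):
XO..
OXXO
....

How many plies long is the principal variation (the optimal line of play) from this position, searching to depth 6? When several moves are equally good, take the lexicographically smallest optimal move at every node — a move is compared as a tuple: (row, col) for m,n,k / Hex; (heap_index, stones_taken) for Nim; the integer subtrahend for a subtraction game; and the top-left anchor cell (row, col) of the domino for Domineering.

PV length from [XO../OXXO/....]: 3 plies

p1 X@[XO../OXXO/....]: (0,2)[XOX./OXXO/....]+1* (0,3)[XO.X/OXXO/....]+1 (2,0)[XO../OXXO/X...]+1 (2,1)[XO../OXXO/.X..]+1 (2,2)[XO../OXXO/..X.]+1 (2,3)[XO../OXXO/...X]+0
p2 O@[XOX./OXXO/....]: (0,3)[XOXO/OXXO/....]-1* (2,0)[XOX./OXXO/O...]-1 (2,1)[XOX./OXXO/.O..]-1 (2,2)[XOX./OXXO/..O.]-1 (2,3)[XOX./OXXO/...O]-1
p3 X@[XOXO/OXXO/....]: (2,0)[XOXO/OXXO/X...]+1* (2,1)[XOXO/OXXO/.X..]-1 (2,2)[XOXO/OXXO/..X.]+1 (2,3)[XOXO/OXXO/...X]+1
p4 O@[XOXO/OXXO/X...] terminal -1; root [XO../OXXO/....] d6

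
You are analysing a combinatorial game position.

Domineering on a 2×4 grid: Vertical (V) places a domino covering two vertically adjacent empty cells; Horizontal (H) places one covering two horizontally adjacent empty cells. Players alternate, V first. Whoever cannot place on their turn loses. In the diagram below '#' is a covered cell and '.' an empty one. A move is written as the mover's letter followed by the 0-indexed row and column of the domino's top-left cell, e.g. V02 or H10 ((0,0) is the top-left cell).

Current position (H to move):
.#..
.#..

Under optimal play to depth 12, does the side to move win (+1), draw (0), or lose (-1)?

value(.#../.#.., H) = +1

ply 1, H at .#../.#.. | H02=+1→.###/.#..*; H12=+1→.#../.###
ply 2, V at .###/.#.. | V00=-1→####/##..*
ply 3, H at ####/##.. | H12=+1→####/####*
ply 4: ####/#### is terminal -1 (V); from .#../.#.. depth 12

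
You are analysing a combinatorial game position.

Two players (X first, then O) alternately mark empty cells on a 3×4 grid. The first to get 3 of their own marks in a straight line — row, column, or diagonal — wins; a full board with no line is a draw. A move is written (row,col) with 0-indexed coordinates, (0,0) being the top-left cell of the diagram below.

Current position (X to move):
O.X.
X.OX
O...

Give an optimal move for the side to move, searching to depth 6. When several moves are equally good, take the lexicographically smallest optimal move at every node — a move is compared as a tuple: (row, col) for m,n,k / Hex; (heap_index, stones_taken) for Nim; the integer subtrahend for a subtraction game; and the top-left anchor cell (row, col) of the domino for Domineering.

ply 1, X at O.X./X.OX/O... | (0,1)=+0→OXX./X.OX/O...; (0,3)=+1→O.XX/X.OX/O...*; (1,1)=-1→O.X./XXOX/O...; (2,1)=+0→O.X./X.OX/OX..; (2,2)=+0→O.X./X.OX/O.X.; (2,3)=+0→O.X./X.OX/O..X
ply 2, O at O.XX/X.OX/O... | (0,1)=-1→OOXX/X.OX/O...*; (1,1)=-1→O.XX/XOOX/O...; (2,1)=-1→O.XX/X.OX/OO..; (2,2)=-1→O.XX/X.OX/O.O.; (2,3)=-1→O.XX/X.OX/O..O
ply 3, X at OOXX/X.OX/O... | (1,1)=-1→OOXX/XXOX/O...; (2,1)=-1→OOXX/X.OX/OX..; (2,2)=-1→OOXX/X.OX/O.X.; (2,3)=+1→OOXX/X.OX/O..X*
ply 4: OOXX/X.OX/O..X is terminal -1 (O); from O.X./X.OX/O... depth 6

X's best at [O.X./X.OX/O...]: (0,3)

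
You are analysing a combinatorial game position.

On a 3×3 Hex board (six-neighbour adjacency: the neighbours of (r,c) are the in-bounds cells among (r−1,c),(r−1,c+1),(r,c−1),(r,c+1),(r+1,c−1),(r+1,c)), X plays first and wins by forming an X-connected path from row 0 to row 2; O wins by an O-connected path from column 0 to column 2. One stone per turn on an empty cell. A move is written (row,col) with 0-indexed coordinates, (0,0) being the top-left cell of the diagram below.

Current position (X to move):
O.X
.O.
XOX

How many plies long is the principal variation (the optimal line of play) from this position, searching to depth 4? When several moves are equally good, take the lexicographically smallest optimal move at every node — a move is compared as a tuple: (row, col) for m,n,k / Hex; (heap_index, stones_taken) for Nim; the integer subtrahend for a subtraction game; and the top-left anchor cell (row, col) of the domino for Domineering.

PV length from [O.X/.O./XOX]: 3 plies

ply 1, X at O.X/.O./XOX | (0,1)=+1→OXX/.O./XOX*; (1,0)=+1→O.X/XO./XOX; (1,2)=+1→O.X/.OX/XOX
ply 2, O at OXX/.O./XOX | (1,0)=-1→OXX/OO./XOX*; (1,2)=-1→OXX/.OO/XOX
ply 3, X at OXX/OO./XOX | (1,2)=+1→OXX/OOX/XOX*
ply 4: OXX/OOX/XOX is terminal -1 (O); from O.X/.O./XOX depth 4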